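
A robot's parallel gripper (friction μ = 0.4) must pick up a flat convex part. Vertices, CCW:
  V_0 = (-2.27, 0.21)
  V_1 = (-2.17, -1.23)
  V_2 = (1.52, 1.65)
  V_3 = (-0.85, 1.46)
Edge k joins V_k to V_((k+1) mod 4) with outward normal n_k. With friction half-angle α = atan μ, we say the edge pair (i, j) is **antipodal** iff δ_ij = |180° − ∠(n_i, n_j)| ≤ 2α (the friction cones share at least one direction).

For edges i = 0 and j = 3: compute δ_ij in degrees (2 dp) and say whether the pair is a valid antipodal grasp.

δ = 127.38°, invalid

α = atan 0.4 = 21.80°;  2α = 43.60°
edge 0: e_0 = (+0.10, -1.44);  n_0 = (-0.9976, -0.0693)
edge 3: e_3 = (-1.42, -1.25);  n_3 = (-0.6607, +0.7506)
∠(n_0, n_3) = 52.62°
δ = |180° − 52.62°| = 127.38°
127.38° > 2α = 43.60°  →  invalid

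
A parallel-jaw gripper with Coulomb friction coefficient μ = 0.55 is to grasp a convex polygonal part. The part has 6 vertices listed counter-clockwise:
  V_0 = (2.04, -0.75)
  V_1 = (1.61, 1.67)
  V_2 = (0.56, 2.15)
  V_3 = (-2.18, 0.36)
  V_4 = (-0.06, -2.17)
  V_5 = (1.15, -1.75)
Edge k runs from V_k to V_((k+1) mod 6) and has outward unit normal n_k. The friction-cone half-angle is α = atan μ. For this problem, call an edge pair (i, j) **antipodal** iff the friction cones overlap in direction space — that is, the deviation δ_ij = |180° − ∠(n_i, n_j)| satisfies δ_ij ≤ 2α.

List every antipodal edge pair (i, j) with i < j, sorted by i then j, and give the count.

α = atan 0.55 = 28.81°;  2α = 57.62°
n_0 = (+0.9846, +0.1749)
n_1 = (+0.4158, +0.9095)
n_2 = (-0.5469, +0.8372)
n_3 = (-0.7665, -0.6423)
n_4 = (+0.3279, -0.9447)
n_5 = (+0.7470, -0.6648)
  (0,1): δ = 124.64°  ·
  (0,2): δ = 66.92°  ·
  (0,3): δ = 29.89°  ✓
  (0,4): δ = 99.07°  ·
  (0,5): δ = 128.26°  ·
  (1,2): δ = 122.28°  ·
  (1,3): δ = 25.47°  ✓
  (1,4): δ = 43.71°  ✓
  (1,5): δ = 72.90°  ·
  (2,3): δ = 83.19°  ·
  (2,4): δ = 14.01°  ✓
  (2,5): δ = 15.17°  ✓
  (3,4): δ = 110.82°  ·
  (3,5): δ = 81.63°  ·
  (4,5): δ = 150.81°  ·
antipodal pairs: 5

count = 5; pairs: (0,3), (1,3), (1,4), (2,4), (2,5)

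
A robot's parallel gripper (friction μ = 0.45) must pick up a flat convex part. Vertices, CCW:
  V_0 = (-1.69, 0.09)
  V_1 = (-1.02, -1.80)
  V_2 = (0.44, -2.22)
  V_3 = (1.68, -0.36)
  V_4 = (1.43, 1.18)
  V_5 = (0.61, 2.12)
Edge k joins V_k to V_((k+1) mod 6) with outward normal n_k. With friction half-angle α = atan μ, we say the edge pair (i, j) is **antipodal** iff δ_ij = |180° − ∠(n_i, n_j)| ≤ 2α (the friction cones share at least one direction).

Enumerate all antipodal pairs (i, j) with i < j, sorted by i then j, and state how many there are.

α = atan 0.45 = 24.23°;  2α = 48.46°
n_0 = (-0.9425, -0.3341)
n_1 = (-0.2765, -0.9610)
n_2 = (+0.8321, -0.5547)
n_3 = (+0.9871, +0.1602)
n_4 = (+0.7536, +0.6574)
n_5 = (-0.6617, +0.7497)
  (0,1): δ = 125.57°  ·
  (0,2): δ = 53.21°  ·
  (0,3): δ = 10.30°  ✓
  (0,4): δ = 21.58°  ✓
  (0,5): δ = 111.91°  ·
  (1,2): δ = 107.64°  ·
  (1,3): δ = 64.73°  ·
  (1,4): δ = 32.85°  ✓
  (1,5): δ = 57.48°  ·
  (2,3): δ = 137.09°  ·
  (2,4): δ = 105.21°  ·
  (2,5): δ = 14.88°  ✓
  (3,4): δ = 148.12°  ·
  (3,5): δ = 57.79°  ·
  (4,5): δ = 89.67°  ·
antipodal pairs: 4

count = 4; pairs: (0,3), (0,4), (1,4), (2,5)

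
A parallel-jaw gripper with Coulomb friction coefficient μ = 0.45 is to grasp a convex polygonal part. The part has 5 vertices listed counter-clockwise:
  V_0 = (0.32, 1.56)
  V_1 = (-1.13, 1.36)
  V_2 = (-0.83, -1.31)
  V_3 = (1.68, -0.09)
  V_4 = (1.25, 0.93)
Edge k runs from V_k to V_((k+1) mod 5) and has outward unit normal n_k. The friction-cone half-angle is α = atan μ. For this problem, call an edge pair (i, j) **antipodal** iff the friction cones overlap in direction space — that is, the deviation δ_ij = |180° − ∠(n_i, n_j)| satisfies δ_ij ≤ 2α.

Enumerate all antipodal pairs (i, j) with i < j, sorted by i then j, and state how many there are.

α = atan 0.45 = 24.23°;  2α = 48.46°
n_0 = (-0.1366, +0.9906)
n_1 = (-0.9937, -0.1117)
n_2 = (+0.4372, -0.8994)
n_3 = (+0.9215, +0.3885)
n_4 = (+0.5608, +0.8279)
  (0,1): δ = 91.44°  ·
  (0,2): δ = 18.07°  ✓
  (0,3): δ = 105.01°  ·
  (0,4): δ = 138.03°  ·
  (1,2): δ = 70.49°  ·
  (1,3): δ = 16.45°  ✓
  (1,4): δ = 49.47°  ·
  (2,3): δ = 93.06°  ·
  (2,4): δ = 60.04°  ·
  (3,4): δ = 146.97°  ·
antipodal pairs: 2

count = 2; pairs: (0,2), (1,3)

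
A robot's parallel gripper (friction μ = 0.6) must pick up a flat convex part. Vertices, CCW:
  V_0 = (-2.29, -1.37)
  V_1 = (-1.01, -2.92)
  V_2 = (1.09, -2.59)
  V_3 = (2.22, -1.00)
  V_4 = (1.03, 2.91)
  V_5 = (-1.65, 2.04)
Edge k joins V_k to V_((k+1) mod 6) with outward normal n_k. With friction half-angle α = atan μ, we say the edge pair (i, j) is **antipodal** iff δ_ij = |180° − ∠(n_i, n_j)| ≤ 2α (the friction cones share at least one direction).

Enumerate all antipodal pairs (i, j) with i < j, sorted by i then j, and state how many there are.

count = 5; pairs: (0,3), (1,4), (2,4), (2,5), (3,5)

α = atan 0.6 = 30.96°;  2α = 61.93°
n_0 = (-0.7711, -0.6368)
n_1 = (+0.1552, -0.9879)
n_2 = (+0.8151, -0.5793)
n_3 = (+0.9567, +0.2912)
n_4 = (-0.3088, +0.9511)
n_5 = (-0.9828, +0.1845)
  (0,1): δ = 120.62°  ·
  (0,2): δ = 74.95°  ·
  (0,3): δ = 22.62°  ✓
  (0,4): δ = 68.43°  ·
  (0,5): δ = 129.82°  ·
  (1,2): δ = 134.33°  ·
  (1,3): δ = 82.00°  ·
  (1,4): δ = 9.05°  ✓
  (1,5): δ = 70.44°  ·
  (2,3): δ = 127.67°  ·
  (2,4): δ = 36.61°  ✓
  (2,5): δ = 24.77°  ✓
  (3,4): δ = 88.94°  ·
  (3,5): δ = 27.56°  ✓
  (4,5): δ = 118.61°  ·
antipodal pairs: 5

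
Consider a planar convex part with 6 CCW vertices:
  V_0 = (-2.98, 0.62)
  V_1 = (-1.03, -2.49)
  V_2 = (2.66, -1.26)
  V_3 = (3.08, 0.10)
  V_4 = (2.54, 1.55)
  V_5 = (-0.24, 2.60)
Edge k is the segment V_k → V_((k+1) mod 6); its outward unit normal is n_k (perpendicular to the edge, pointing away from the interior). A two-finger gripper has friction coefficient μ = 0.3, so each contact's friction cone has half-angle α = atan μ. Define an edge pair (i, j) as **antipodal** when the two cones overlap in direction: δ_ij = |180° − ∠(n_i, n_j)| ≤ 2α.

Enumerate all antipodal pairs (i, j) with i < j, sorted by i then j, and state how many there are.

α = atan 0.3 = 16.70°;  2α = 33.40°
n_0 = (-0.8472, -0.5312)
n_1 = (+0.3162, -0.9487)
n_2 = (+0.9555, -0.2951)
n_3 = (+0.9371, +0.3490)
n_4 = (+0.3533, +0.9355)
n_5 = (-0.5857, +0.8105)
  (0,1): δ = 103.65°  ·
  (0,2): δ = 49.25°  ·
  (0,3): δ = 11.66°  ✓
  (0,4): δ = 37.22°  ·
  (0,5): δ = 93.76°  ·
  (1,2): δ = 125.60°  ·
  (1,3): δ = 88.01°  ·
  (1,4): δ = 39.13°  ·
  (1,5): δ = 17.42°  ✓
  (2,3): δ = 142.41°  ·
  (2,4): δ = 93.53°  ·
  (2,5): δ = 36.99°  ·
  (3,4): δ = 131.12°  ·
  (3,5): δ = 74.57°  ·
  (4,5): δ = 123.46°  ·
antipodal pairs: 2

count = 2; pairs: (0,3), (1,5)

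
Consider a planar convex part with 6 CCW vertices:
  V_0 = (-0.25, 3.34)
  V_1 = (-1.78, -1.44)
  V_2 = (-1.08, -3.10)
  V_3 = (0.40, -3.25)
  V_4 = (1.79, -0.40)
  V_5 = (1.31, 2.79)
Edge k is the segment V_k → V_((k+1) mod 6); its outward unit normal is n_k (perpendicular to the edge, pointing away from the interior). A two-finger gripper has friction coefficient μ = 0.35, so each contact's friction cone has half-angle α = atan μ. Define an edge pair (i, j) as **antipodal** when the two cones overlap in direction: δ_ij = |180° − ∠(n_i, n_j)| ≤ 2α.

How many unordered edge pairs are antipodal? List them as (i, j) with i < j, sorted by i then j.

α = atan 0.35 = 19.29°;  2α = 38.58°
n_0 = (-0.9524, +0.3048)
n_1 = (-0.9214, -0.3886)
n_2 = (-0.1008, -0.9949)
n_3 = (+0.8988, -0.4384)
n_4 = (+0.9889, +0.1488)
n_5 = (+0.3325, +0.9431)
  (0,1): δ = 139.39°  ·
  (0,2): δ = 78.04°  ·
  (0,3): δ = 8.25°  ✓
  (0,4): δ = 26.31°  ✓
  (0,5): δ = 88.33°  ·
  (1,2): δ = 118.65°  ·
  (1,3): δ = 48.86°  ·
  (1,4): δ = 14.31°  ✓
  (1,5): δ = 47.71°  ·
  (2,3): δ = 110.21°  ·
  (2,4): δ = 75.66°  ·
  (2,5): δ = 13.63°  ✓
  (3,4): δ = 145.44°  ·
  (3,5): δ = 83.42°  ·
  (4,5): δ = 117.98°  ·
antipodal pairs: 4

count = 4; pairs: (0,3), (0,4), (1,4), (2,5)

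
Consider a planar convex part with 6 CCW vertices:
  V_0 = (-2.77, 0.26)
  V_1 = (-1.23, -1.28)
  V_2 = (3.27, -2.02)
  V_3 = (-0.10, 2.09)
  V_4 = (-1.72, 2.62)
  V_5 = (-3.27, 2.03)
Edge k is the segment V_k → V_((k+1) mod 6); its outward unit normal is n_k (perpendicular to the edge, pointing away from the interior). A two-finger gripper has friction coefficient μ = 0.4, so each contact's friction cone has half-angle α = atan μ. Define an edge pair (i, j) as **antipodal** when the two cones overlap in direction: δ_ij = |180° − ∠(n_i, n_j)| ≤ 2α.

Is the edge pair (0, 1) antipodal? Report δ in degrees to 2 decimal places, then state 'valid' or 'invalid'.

δ = 144.34°, invalid

α = atan 0.4 = 21.80°;  2α = 43.60°
edge 0: e_0 = (+1.54, -1.54);  n_0 = (-0.7071, -0.7071)
edge 1: e_1 = (+4.50, -0.74);  n_1 = (-0.1623, -0.9867)
∠(n_0, n_1) = 35.66°
δ = |180° − 35.66°| = 144.34°
144.34° > 2α = 43.60°  →  invalid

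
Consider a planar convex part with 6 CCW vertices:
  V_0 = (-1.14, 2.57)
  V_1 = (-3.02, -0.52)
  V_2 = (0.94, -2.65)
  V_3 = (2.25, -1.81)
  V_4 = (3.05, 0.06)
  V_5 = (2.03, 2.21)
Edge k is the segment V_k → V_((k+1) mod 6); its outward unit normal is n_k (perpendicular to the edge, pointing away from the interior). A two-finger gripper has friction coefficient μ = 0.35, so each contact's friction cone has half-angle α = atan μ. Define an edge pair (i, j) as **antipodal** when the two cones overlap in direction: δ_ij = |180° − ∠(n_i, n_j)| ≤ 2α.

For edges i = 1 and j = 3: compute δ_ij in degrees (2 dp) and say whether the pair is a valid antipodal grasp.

δ = 84.89°, invalid

α = atan 0.35 = 19.29°;  2α = 38.58°
edge 1: e_1 = (+3.96, -2.13);  n_1 = (-0.4737, -0.8807)
edge 3: e_3 = (+0.80, +1.87);  n_3 = (+0.9194, -0.3933)
∠(n_1, n_3) = 95.11°
δ = |180° − 95.11°| = 84.89°
84.89° > 2α = 38.58°  →  invalid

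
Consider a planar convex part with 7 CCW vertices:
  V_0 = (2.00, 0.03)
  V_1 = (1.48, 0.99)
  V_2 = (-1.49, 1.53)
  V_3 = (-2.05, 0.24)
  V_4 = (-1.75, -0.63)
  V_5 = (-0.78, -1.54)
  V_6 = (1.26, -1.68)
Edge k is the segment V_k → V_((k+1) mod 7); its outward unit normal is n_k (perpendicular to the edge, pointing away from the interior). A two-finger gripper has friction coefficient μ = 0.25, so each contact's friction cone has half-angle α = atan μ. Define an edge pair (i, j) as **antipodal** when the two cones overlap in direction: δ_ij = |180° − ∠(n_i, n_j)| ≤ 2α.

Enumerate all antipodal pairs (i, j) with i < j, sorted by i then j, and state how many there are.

count = 4; pairs: (0,3), (0,4), (1,5), (2,6)

α = atan 0.25 = 14.04°;  2α = 28.07°
n_0 = (+0.8793, +0.4763)
n_1 = (+0.1789, +0.9839)
n_2 = (-0.9173, +0.3982)
n_3 = (-0.9454, -0.3260)
n_4 = (-0.6842, -0.7293)
n_5 = (-0.0685, -0.9977)
n_6 = (+0.9178, -0.3972)
  (0,1): δ = 128.75°  ·
  (0,2): δ = 51.91°  ·
  (0,3): δ = 9.42°  ✓
  (0,4): δ = 18.39°  ✓
  (0,5): δ = 57.63°  ·
  (0,6): δ = 128.16°  ·
  (1,2): δ = 103.16°  ·
  (1,3): δ = 60.67°  ·
  (1,4): δ = 32.87°  ·
  (1,5): δ = 6.38°  ✓
  (1,6): δ = 76.90°  ·
  (2,3): δ = 137.51°  ·
  (2,4): δ = 109.71°  ·
  (2,5): δ = 70.46°  ·
  (2,6): δ = 0.07°  ✓
  (3,4): δ = 152.20°  ·
  (3,5): δ = 112.95°  ·
  (3,6): δ = 42.43°  ·
  (4,5): δ = 140.75°  ·
  (4,6): δ = 70.23°  ·
  (5,6): δ = 109.47°  ·
antipodal pairs: 4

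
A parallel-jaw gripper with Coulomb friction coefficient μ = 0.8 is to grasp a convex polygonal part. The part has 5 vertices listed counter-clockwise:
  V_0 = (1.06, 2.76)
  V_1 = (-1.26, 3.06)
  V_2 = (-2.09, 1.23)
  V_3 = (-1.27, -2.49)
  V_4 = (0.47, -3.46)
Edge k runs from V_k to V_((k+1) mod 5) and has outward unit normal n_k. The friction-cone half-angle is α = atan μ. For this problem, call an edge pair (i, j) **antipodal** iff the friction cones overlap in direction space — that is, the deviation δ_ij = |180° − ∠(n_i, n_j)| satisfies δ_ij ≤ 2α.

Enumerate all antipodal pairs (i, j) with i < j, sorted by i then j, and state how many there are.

count = 5; pairs: (0,2), (0,3), (1,4), (2,4), (3,4)

α = atan 0.8 = 38.66°;  2α = 77.32°
n_0 = (+0.1282, +0.9917)
n_1 = (-0.9107, +0.4131)
n_2 = (-0.9766, -0.2153)
n_3 = (-0.4869, -0.8734)
n_4 = (+0.9955, -0.0944)
  (0,1): δ = 107.03°  ·
  (0,2): δ = 70.20°  ✓
  (0,3): δ = 21.77°  ✓
  (0,4): δ = 91.95°  ·
  (1,2): δ = 143.17°  ·
  (1,3): δ = 94.74°  ·
  (1,4): δ = 18.98°  ✓
  (2,3): δ = 131.57°  ·
  (2,4): δ = 17.85°  ✓
  (3,4): δ = 66.28°  ✓
antipodal pairs: 5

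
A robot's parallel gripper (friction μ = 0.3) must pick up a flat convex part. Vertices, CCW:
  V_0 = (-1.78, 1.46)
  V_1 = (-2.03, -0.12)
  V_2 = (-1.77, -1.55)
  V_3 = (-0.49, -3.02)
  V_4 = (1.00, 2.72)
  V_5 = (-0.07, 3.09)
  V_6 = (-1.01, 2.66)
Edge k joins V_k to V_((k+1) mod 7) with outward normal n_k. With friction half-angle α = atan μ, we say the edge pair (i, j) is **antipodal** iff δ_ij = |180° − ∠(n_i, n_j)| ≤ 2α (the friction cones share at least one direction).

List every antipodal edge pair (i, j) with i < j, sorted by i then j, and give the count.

α = atan 0.3 = 16.70°;  2α = 33.40°
n_0 = (-0.9877, +0.1563)
n_1 = (-0.9839, -0.1789)
n_2 = (-0.7542, -0.6567)
n_3 = (+0.9679, -0.2513)
n_4 = (+0.3268, +0.9451)
n_5 = (-0.4160, +0.9094)
n_6 = (-0.8416, +0.5400)
  (0,1): δ = 160.70°  ·
  (0,2): δ = 129.96°  ·
  (0,3): δ = 5.56°  ✓
  (0,4): δ = 79.92°  ·
  (0,5): δ = 123.57°  ·
  (0,6): δ = 156.30°  ·
  (1,2): δ = 149.26°  ·
  (1,3): δ = 24.86°  ✓
  (1,4): δ = 60.62°  ·
  (1,5): δ = 104.28°  ·
  (1,6): δ = 137.01°  ·
  (2,3): δ = 55.60°  ·
  (2,4): δ = 29.88°  ✓
  (2,5): δ = 73.53°  ·
  (2,6): δ = 106.27°  ·
  (3,4): δ = 94.52°  ·
  (3,5): δ = 50.87°  ·
  (3,6): δ = 18.14°  ✓
  (4,5): δ = 136.34°  ·
  (4,6): δ = 103.61°  ·
  (5,6): δ = 147.27°  ·
antipodal pairs: 4

count = 4; pairs: (0,3), (1,3), (2,4), (3,6)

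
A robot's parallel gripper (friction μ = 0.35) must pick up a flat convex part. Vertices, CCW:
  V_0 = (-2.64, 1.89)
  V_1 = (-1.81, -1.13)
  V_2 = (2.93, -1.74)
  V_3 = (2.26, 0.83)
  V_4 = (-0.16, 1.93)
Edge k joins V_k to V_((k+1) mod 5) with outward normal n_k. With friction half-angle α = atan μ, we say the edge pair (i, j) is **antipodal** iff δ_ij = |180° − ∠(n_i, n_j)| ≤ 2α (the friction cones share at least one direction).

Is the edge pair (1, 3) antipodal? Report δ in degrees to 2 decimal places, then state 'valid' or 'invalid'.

α = atan 0.35 = 19.29°;  2α = 38.58°
edge 1: e_1 = (+4.74, -0.61);  n_1 = (-0.1276, -0.9918)
edge 3: e_3 = (-2.42, +1.10);  n_3 = (+0.4138, +0.9104)
∠(n_1, n_3) = 162.89°
δ = |180° − 162.89°| = 17.11°
17.11° ≤ 2α = 38.58°  →  valid

δ = 17.11°, valid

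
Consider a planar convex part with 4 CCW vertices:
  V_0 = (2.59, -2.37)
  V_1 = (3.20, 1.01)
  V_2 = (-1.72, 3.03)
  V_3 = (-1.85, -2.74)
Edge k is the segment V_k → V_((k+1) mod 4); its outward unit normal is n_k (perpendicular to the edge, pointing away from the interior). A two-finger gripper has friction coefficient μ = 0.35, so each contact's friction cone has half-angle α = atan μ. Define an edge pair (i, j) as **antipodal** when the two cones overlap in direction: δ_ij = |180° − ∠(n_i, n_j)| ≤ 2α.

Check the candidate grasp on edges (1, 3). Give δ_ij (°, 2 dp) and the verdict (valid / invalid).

δ = 27.09°, valid

α = atan 0.35 = 19.29°;  2α = 38.58°
edge 1: e_1 = (-4.92, +2.02);  n_1 = (+0.3798, +0.9251)
edge 3: e_3 = (+4.44, +0.37);  n_3 = (+0.0830, -0.9965)
∠(n_1, n_3) = 152.91°
δ = |180° − 152.91°| = 27.09°
27.09° ≤ 2α = 38.58°  →  valid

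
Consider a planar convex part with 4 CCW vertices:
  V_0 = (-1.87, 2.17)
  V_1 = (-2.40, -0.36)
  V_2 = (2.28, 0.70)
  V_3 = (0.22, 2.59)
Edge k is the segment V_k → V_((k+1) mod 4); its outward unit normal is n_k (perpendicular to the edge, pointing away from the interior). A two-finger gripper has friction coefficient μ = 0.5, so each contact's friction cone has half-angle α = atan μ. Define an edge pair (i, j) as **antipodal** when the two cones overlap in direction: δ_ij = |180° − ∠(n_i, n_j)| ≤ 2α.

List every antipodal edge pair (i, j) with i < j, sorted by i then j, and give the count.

α = atan 0.5 = 26.57°;  2α = 53.13°
n_0 = (-0.9788, +0.2050)
n_1 = (+0.2209, -0.9753)
n_2 = (+0.6760, +0.7369)
n_3 = (-0.1970, +0.9804)
  (0,1): δ = 65.41°  ·
  (0,2): δ = 59.30°  ·
  (0,3): δ = 113.19°  ·
  (1,2): δ = 55.30°  ·
  (1,3): δ = 1.40°  ✓
  (2,3): δ = 126.10°  ·
antipodal pairs: 1

count = 1; pairs: (1,3)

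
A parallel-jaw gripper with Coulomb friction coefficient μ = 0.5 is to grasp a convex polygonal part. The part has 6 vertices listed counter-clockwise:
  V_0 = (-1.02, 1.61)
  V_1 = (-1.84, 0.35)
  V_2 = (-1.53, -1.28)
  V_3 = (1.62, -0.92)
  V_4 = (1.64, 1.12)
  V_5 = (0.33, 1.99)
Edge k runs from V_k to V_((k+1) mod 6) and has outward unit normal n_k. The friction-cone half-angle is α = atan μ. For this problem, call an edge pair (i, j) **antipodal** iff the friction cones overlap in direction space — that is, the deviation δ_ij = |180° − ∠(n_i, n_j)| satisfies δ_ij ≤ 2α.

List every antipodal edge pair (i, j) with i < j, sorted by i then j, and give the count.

count = 6; pairs: (0,2), (0,3), (1,3), (1,4), (2,4), (2,5)

α = atan 0.5 = 26.57°;  2α = 53.13°
n_0 = (-0.8381, +0.5455)
n_1 = (-0.9824, -0.1868)
n_2 = (+0.1135, -0.9935)
n_3 = (+1.0000, -0.0098)
n_4 = (+0.5532, +0.8330)
n_5 = (-0.2710, +0.9626)
  (0,1): δ = 136.18°  ·
  (0,2): δ = 50.42°  ✓
  (0,3): δ = 32.49°  ✓
  (0,4): δ = 89.47°  ·
  (0,5): δ = 138.78°  ·
  (1,2): δ = 94.25°  ·
  (1,3): δ = 11.33°  ✓
  (1,4): δ = 45.64°  ✓
  (1,5): δ = 94.95°  ·
  (2,3): δ = 97.08°  ·
  (2,4): δ = 40.11°  ✓
  (2,5): δ = 9.20°  ✓
  (3,4): δ = 123.03°  ·
  (3,5): δ = 73.72°  ·
  (4,5): δ = 130.69°  ·
antipodal pairs: 6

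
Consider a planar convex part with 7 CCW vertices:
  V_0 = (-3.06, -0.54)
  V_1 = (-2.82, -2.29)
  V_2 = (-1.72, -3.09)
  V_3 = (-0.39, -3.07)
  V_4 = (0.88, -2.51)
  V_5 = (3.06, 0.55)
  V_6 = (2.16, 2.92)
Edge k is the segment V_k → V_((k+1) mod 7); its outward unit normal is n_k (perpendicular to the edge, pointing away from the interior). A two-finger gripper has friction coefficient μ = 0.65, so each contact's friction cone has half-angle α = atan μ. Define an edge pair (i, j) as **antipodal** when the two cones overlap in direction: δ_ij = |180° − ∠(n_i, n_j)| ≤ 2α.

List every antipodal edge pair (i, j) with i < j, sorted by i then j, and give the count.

count = 6; pairs: (0,4), (0,5), (1,5), (2,6), (3,6), (4,6)

α = atan 0.65 = 33.02°;  2α = 66.05°
n_0 = (-0.9907, -0.1359)
n_1 = (-0.5882, -0.8087)
n_2 = (+0.0150, -0.9999)
n_3 = (+0.4035, -0.9150)
n_4 = (+0.8145, -0.5802)
n_5 = (+0.9349, +0.3550)
n_6 = (-0.5525, +0.8335)
  (0,1): δ = 133.84°  ·
  (0,2): δ = 96.95°  ·
  (0,3): δ = 74.01°  ·
  (0,4): δ = 43.28°  ✓
  (0,5): δ = 12.99°  ✓
  (0,6): δ = 115.73°  ·
  (1,2): δ = 143.11°  ·
  (1,3): δ = 120.18°  ·
  (1,4): δ = 89.44°  ·
  (1,5): δ = 33.18°  ✓
  (1,6): δ = 69.57°  ·
  (2,3): δ = 157.07°  ·
  (2,4): δ = 126.33°  ·
  (2,5): δ = 70.07°  ·
  (2,6): δ = 32.68°  ✓
  (3,4): δ = 149.26°  ·
  (3,5): δ = 93.00°  ·
  (3,6): δ = 9.74°  ✓
  (4,5): δ = 123.74°  ·
  (4,6): δ = 21.00°  ✓
  (5,6): δ = 77.26°  ·
antipodal pairs: 6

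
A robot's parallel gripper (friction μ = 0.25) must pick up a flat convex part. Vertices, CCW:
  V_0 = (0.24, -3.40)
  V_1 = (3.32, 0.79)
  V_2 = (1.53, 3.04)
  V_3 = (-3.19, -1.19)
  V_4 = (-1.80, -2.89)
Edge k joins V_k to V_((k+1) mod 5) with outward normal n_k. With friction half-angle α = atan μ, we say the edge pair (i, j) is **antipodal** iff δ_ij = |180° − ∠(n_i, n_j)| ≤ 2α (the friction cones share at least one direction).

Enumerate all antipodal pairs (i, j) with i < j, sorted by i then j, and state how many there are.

count = 2; pairs: (0,2), (1,3)

α = atan 0.25 = 14.04°;  2α = 28.07°
n_0 = (+0.8057, -0.5923)
n_1 = (+0.7826, +0.6226)
n_2 = (-0.6674, +0.7447)
n_3 = (-0.7742, -0.6330)
n_4 = (-0.2425, -0.9701)
  (0,1): δ = 105.18°  ·
  (0,2): δ = 11.81°  ✓
  (0,3): δ = 75.59°  ·
  (0,4): δ = 112.28°  ·
  (1,2): δ = 86.64°  ·
  (1,3): δ = 0.77°  ✓
  (1,4): δ = 37.46°  ·
  (2,3): δ = 92.60°  ·
  (2,4): δ = 55.90°  ·
  (3,4): δ = 143.31°  ·
antipodal pairs: 2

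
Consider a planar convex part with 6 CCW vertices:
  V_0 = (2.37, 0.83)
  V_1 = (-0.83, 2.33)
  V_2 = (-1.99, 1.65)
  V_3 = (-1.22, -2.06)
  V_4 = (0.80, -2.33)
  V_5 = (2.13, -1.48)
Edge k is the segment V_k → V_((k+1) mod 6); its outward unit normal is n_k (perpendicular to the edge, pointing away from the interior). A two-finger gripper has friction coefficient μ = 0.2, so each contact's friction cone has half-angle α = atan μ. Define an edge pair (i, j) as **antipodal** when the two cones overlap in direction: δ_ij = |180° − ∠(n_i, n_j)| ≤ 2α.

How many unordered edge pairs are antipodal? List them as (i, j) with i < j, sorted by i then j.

count = 3; pairs: (0,3), (1,4), (2,5)

α = atan 0.2 = 11.31°;  2α = 22.62°
n_0 = (+0.4244, +0.9055)
n_1 = (-0.5057, +0.8627)
n_2 = (-0.9791, -0.2032)
n_3 = (-0.1325, -0.9912)
n_4 = (+0.5385, -0.8426)
n_5 = (+0.9946, -0.1033)
  (0,1): δ = 124.51°  ·
  (0,2): δ = 53.16°  ·
  (0,3): δ = 17.50°  ✓
  (0,4): δ = 57.70°  ·
  (0,5): δ = 109.18°  ·
  (1,2): δ = 108.65°  ·
  (1,3): δ = 37.99°  ·
  (1,4): δ = 2.20°  ✓
  (1,5): δ = 53.69°  ·
  (2,3): δ = 109.34°  ·
  (2,4): δ = 69.14°  ·
  (2,5): δ = 17.66°  ✓
  (3,4): δ = 139.80°  ·
  (3,5): δ = 88.32°  ·
  (4,5): δ = 128.51°  ·
antipodal pairs: 3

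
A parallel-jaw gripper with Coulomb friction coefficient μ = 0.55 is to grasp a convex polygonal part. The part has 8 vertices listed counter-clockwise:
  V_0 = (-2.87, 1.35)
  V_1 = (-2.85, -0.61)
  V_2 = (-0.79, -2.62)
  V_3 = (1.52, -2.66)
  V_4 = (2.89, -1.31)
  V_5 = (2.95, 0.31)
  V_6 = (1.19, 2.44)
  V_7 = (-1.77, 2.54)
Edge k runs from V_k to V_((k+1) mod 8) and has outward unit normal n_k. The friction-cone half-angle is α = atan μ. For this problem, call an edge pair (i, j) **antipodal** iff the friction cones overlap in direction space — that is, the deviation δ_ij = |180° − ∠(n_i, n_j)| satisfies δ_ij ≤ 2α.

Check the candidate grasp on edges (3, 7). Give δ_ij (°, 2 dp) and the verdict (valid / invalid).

α = atan 0.55 = 28.81°;  2α = 57.62°
edge 3: e_3 = (+1.37, +1.35);  n_3 = (+0.7019, -0.7123)
edge 7: e_7 = (-1.10, -1.19);  n_7 = (-0.7343, +0.6788)
∠(n_3, n_7) = 177.33°
δ = |180° − 177.33°| = 2.67°
2.67° ≤ 2α = 57.62°  →  valid

δ = 2.67°, valid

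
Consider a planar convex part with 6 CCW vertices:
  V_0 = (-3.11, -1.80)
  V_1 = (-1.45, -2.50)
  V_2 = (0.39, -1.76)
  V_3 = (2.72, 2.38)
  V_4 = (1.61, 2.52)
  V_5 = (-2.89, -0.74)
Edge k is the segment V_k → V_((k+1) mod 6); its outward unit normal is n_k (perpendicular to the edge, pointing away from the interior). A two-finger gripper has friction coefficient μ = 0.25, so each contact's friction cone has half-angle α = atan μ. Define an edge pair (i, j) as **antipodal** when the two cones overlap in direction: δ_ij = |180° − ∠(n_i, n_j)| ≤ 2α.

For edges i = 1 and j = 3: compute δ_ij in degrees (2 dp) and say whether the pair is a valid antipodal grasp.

δ = 29.10°, invalid

α = atan 0.25 = 14.04°;  2α = 28.07°
edge 1: e_1 = (+1.84, +0.74);  n_1 = (+0.3731, -0.9278)
edge 3: e_3 = (-1.11, +0.14);  n_3 = (+0.1251, +0.9921)
∠(n_1, n_3) = 150.90°
δ = |180° − 150.90°| = 29.10°
29.10° > 2α = 28.07°  →  invalid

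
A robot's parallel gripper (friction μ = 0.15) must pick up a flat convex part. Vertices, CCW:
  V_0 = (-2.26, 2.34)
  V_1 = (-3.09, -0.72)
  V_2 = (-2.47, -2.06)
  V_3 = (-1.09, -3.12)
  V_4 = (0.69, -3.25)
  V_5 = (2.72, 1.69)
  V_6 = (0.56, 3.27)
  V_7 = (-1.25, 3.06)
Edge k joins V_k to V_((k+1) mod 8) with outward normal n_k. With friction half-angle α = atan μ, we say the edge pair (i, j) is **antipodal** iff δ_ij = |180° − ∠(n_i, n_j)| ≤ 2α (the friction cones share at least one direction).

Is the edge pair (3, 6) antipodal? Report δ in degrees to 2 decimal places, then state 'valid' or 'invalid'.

δ = 10.80°, valid

α = atan 0.15 = 8.53°;  2α = 17.06°
edge 3: e_3 = (+1.78, -0.13);  n_3 = (-0.0728, -0.9973)
edge 6: e_6 = (-1.81, -0.21);  n_6 = (-0.1152, +0.9933)
∠(n_3, n_6) = 169.20°
δ = |180° − 169.20°| = 10.80°
10.80° ≤ 2α = 17.06°  →  valid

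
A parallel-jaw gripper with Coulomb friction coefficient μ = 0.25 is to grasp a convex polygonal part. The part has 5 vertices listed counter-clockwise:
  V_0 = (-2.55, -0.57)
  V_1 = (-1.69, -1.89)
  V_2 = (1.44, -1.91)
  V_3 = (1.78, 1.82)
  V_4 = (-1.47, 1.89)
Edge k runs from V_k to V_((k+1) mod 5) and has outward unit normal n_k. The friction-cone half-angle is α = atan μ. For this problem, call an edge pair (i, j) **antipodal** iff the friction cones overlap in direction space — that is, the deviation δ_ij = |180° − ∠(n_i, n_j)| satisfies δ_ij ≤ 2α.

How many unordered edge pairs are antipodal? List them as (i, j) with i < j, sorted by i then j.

count = 2; pairs: (1,3), (2,4)

α = atan 0.25 = 14.04°;  2α = 28.07°
n_0 = (-0.8379, -0.5459)
n_1 = (-0.0064, -1.0000)
n_2 = (+0.9959, -0.0908)
n_3 = (+0.0215, +0.9998)
n_4 = (-0.9156, +0.4020)
  (0,1): δ = 123.45°  ·
  (0,2): δ = 38.29°  ·
  (0,3): δ = 55.68°  ·
  (0,4): δ = 123.21°  ·
  (1,2): δ = 94.84°  ·
  (1,3): δ = 0.87°  ✓
  (1,4): δ = 66.66°  ·
  (2,3): δ = 86.03°  ·
  (2,4): δ = 18.49°  ✓
  (3,4): δ = 112.47°  ·
antipodal pairs: 2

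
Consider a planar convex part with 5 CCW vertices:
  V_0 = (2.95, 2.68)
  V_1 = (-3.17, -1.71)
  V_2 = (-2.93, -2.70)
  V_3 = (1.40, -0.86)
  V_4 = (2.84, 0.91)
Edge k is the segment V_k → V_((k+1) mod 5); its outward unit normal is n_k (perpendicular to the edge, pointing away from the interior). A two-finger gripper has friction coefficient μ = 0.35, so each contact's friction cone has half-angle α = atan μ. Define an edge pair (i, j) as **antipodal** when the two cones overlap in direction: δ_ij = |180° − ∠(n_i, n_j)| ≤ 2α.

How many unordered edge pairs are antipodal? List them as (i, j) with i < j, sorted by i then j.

count = 3; pairs: (0,2), (0,3), (1,4)

α = atan 0.35 = 19.29°;  2α = 38.58°
n_0 = (-0.5829, +0.8126)
n_1 = (-0.9719, -0.2356)
n_2 = (+0.3911, -0.9204)
n_3 = (+0.7757, -0.6311)
n_4 = (+0.9981, -0.0620)
  (0,1): δ = 112.03°  ·
  (0,2): δ = 12.63°  ✓
  (0,3): δ = 15.22°  ✓
  (0,4): δ = 50.79°  ·
  (1,2): δ = 80.60°  ·
  (1,3): δ = 52.76°  ·
  (1,4): δ = 17.18°  ✓
  (2,3): δ = 152.15°  ·
  (2,4): δ = 116.58°  ·
  (3,4): δ = 144.43°  ·
antipodal pairs: 3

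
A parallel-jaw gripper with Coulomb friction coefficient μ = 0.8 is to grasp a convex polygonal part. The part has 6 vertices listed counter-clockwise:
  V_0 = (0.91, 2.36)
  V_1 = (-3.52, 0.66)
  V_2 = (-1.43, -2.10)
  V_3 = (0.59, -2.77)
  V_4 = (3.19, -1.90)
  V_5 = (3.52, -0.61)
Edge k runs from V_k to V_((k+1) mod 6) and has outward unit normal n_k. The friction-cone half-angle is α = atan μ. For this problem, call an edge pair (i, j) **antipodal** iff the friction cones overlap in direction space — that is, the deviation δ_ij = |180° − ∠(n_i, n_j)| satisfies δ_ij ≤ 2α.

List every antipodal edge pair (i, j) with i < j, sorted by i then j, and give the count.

count = 8; pairs: (0,1), (0,2), (0,3), (0,4), (1,4), (1,5), (2,5), (3,5)

α = atan 0.8 = 38.66°;  2α = 77.32°
n_0 = (-0.3583, +0.9336)
n_1 = (-0.7972, -0.6037)
n_2 = (-0.3148, -0.9492)
n_3 = (+0.3173, -0.9483)
n_4 = (+0.9688, -0.2478)
n_5 = (+0.7512, +0.6601)
  (0,1): δ = 73.86°  ✓
  (0,2): δ = 39.34°  ✓
  (0,3): δ = 2.49°  ✓
  (0,4): δ = 54.66°  ✓
  (0,5): δ = 110.31°  ·
  (1,2): δ = 145.48°  ·
  (1,3): δ = 108.63°  ·
  (1,4): δ = 51.48°  ✓
  (1,5): δ = 4.17°  ✓
  (2,3): δ = 143.15°  ·
  (2,4): δ = 86.00°  ·
  (2,5): δ = 30.34°  ✓
  (3,4): δ = 122.85°  ·
  (3,5): δ = 67.19°  ✓
  (4,5): δ = 124.34°  ·
antipodal pairs: 8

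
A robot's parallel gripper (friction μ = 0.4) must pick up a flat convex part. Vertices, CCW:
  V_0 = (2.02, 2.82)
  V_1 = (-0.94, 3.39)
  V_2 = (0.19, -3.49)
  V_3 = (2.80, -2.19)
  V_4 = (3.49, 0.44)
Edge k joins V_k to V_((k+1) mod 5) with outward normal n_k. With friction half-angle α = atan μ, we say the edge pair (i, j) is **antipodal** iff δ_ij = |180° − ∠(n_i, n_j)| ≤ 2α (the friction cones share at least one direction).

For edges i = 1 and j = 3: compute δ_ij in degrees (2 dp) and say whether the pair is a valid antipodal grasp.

α = atan 0.4 = 21.80°;  2α = 43.60°
edge 1: e_1 = (+1.13, -6.88);  n_1 = (-0.9868, -0.1621)
edge 3: e_3 = (+0.69, +2.63);  n_3 = (+0.9673, -0.2538)
∠(n_1, n_3) = 155.97°
δ = |180° − 155.97°| = 24.03°
24.03° ≤ 2α = 43.60°  →  valid

δ = 24.03°, valid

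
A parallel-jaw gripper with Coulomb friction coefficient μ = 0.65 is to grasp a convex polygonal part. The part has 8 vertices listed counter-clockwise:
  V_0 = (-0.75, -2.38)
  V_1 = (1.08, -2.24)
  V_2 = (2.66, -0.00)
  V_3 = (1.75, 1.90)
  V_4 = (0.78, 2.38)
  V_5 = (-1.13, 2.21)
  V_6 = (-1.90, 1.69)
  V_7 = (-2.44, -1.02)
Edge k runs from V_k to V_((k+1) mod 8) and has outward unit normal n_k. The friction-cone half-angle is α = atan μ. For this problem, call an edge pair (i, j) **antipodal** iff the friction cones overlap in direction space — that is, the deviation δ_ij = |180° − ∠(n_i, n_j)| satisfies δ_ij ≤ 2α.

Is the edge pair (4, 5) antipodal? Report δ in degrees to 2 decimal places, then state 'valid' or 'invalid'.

δ = 151.05°, invalid

α = atan 0.65 = 33.02°;  2α = 66.05°
edge 4: e_4 = (-1.91, -0.17);  n_4 = (-0.0887, +0.9961)
edge 5: e_5 = (-0.77, -0.52);  n_5 = (-0.5597, +0.8287)
∠(n_4, n_5) = 28.95°
δ = |180° − 28.95°| = 151.05°
151.05° > 2α = 66.05°  →  invalid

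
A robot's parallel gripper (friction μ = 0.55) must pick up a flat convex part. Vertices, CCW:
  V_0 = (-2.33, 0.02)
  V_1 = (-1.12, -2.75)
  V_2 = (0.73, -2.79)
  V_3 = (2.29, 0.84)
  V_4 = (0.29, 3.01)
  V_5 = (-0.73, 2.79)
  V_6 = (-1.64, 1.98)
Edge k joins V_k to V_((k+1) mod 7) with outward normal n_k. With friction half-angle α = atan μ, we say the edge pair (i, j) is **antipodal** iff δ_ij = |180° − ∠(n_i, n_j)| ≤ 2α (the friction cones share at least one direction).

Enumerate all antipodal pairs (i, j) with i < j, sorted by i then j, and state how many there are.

count = 8; pairs: (0,2), (0,3), (1,3), (1,4), (1,5), (2,4), (2,5), (2,6)

α = atan 0.55 = 28.81°;  2α = 57.62°
n_0 = (-0.9164, -0.4003)
n_1 = (-0.0216, -0.9998)
n_2 = (+0.9188, -0.3948)
n_3 = (+0.7353, +0.6777)
n_4 = (-0.2108, +0.9775)
n_5 = (-0.6649, +0.7470)
n_6 = (-0.9433, +0.3321)
  (0,1): δ = 114.84°  ·
  (0,2): δ = 46.85°  ✓
  (0,3): δ = 19.07°  ✓
  (0,4): δ = 78.57°  ·
  (0,5): δ = 108.08°  ·
  (0,6): δ = 137.01°  ·
  (1,2): δ = 112.02°  ·
  (1,3): δ = 46.10°  ✓
  (1,4): δ = 13.41°  ✓
  (1,5): δ = 42.91°  ✓
  (1,6): δ = 71.84°  ·
  (2,3): δ = 114.08°  ·
  (2,4): δ = 54.57°  ✓
  (2,5): δ = 25.07°  ✓
  (2,6): δ = 3.86°  ✓
  (3,4): δ = 120.49°  ·
  (3,5): δ = 90.99°  ·
  (3,6): δ = 62.06°  ·
  (4,5): δ = 150.50°  ·
  (4,6): δ = 121.57°  ·
  (5,6): δ = 151.07°  ·
antipodal pairs: 8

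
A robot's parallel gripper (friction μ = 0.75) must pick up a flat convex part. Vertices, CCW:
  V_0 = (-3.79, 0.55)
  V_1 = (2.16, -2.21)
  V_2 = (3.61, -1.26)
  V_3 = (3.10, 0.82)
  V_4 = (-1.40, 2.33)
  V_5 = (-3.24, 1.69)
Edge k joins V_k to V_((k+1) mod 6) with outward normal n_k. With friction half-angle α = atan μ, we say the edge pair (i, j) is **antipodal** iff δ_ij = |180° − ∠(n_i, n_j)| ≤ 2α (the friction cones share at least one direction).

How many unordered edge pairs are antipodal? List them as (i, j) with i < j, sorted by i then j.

count = 7; pairs: (0,2), (0,3), (0,4), (1,3), (1,4), (1,5), (2,5)

α = atan 0.75 = 36.87°;  2α = 73.74°
n_0 = (-0.4208, -0.9072)
n_1 = (+0.5480, -0.8365)
n_2 = (+0.9712, +0.2381)
n_3 = (+0.3181, +0.9480)
n_4 = (-0.3285, +0.9445)
n_5 = (-0.9007, +0.4345)
  (0,1): δ = 121.88°  ·
  (0,2): δ = 51.34°  ✓
  (0,3): δ = 6.34°  ✓
  (0,4): δ = 44.06°  ✓
  (0,5): δ = 89.13°  ·
  (1,2): δ = 109.46°  ·
  (1,3): δ = 51.78°  ✓
  (1,4): δ = 14.05°  ✓
  (1,5): δ = 31.01°  ✓
  (2,3): δ = 122.33°  ·
  (2,4): δ = 84.60°  ·
  (2,5): δ = 39.53°  ✓
  (3,4): δ = 142.27°  ·
  (3,5): δ = 97.21°  ·
  (4,5): δ = 134.93°  ·
antipodal pairs: 7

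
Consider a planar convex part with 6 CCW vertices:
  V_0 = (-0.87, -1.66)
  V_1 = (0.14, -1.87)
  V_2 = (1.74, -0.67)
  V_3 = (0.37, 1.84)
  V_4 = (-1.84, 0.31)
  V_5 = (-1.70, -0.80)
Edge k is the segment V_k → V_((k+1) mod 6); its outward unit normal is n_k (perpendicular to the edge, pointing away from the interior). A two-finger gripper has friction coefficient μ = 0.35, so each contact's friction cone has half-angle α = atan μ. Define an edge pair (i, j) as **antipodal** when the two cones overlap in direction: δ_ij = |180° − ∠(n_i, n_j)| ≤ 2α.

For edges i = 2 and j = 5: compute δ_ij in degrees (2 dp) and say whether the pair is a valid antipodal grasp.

α = atan 0.35 = 19.29°;  2α = 38.58°
edge 2: e_2 = (-1.37, +2.51);  n_2 = (+0.8778, +0.4791)
edge 5: e_5 = (+0.83, -0.86);  n_5 = (-0.7195, -0.6944)
∠(n_2, n_5) = 164.64°
δ = |180° − 164.64°| = 15.36°
15.36° ≤ 2α = 38.58°  →  valid

δ = 15.36°, valid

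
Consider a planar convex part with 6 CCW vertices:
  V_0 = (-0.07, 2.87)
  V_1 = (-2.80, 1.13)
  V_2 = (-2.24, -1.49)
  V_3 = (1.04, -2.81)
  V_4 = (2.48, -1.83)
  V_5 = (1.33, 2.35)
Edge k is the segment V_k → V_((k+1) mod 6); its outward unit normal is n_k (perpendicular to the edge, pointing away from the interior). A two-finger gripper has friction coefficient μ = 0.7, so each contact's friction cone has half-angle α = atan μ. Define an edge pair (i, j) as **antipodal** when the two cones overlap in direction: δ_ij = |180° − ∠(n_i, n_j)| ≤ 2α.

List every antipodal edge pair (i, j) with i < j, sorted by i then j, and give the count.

α = atan 0.7 = 34.99°;  2α = 69.98°
n_0 = (-0.5375, +0.8433)
n_1 = (-0.9779, -0.2090)
n_2 = (-0.3733, -0.9277)
n_3 = (+0.5626, -0.8267)
n_4 = (+0.9642, +0.2653)
n_5 = (+0.3482, +0.9374)
  (0,1): δ = 110.45°  ·
  (0,2): δ = 54.43°  ✓
  (0,3): δ = 1.73°  ✓
  (0,4): δ = 72.87°  ·
  (0,5): δ = 127.11°  ·
  (1,2): δ = 123.99°  ·
  (1,3): δ = 67.83°  ✓
  (1,4): δ = 3.32°  ✓
  (1,5): δ = 57.56°  ✓
  (2,3): δ = 123.84°  ·
  (2,4): δ = 52.70°  ✓
  (2,5): δ = 1.55°  ✓
  (3,4): δ = 108.85°  ·
  (3,5): δ = 54.61°  ✓
  (4,5): δ = 125.76°  ·
antipodal pairs: 8

count = 8; pairs: (0,2), (0,3), (1,3), (1,4), (1,5), (2,4), (2,5), (3,5)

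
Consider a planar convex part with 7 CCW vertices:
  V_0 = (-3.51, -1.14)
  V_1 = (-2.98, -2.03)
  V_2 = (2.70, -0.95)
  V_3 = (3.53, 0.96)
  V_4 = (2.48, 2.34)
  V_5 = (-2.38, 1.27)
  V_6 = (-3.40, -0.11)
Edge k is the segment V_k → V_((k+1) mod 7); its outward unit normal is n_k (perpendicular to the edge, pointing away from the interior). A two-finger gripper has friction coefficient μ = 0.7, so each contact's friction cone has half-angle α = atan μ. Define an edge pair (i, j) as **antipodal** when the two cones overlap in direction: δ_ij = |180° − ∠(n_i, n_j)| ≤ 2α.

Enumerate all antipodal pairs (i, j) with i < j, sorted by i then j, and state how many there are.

count = 9; pairs: (0,2), (0,3), (1,3), (1,4), (1,5), (2,4), (2,5), (2,6), (3,6)

α = atan 0.7 = 34.99°;  2α = 69.98°
n_0 = (-0.8592, -0.5117)
n_1 = (+0.1868, -0.9824)
n_2 = (+0.9171, -0.3986)
n_3 = (+0.7958, +0.6055)
n_4 = (-0.2150, +0.9766)
n_5 = (-0.8042, +0.5944)
n_6 = (-0.9943, +0.1062)
  (0,1): δ = 110.01°  ·
  (0,2): δ = 54.26°  ✓
  (0,3): δ = 6.49°  ✓
  (0,4): δ = 71.64°  ·
  (0,5): δ = 112.76°  ·
  (0,6): δ = 143.13°  ·
  (1,2): δ = 124.25°  ·
  (1,3): δ = 63.50°  ✓
  (1,4): δ = 1.65°  ✓
  (1,5): δ = 42.77°  ✓
  (1,6): δ = 73.14°  ·
  (2,3): δ = 119.25°  ·
  (2,4): δ = 54.10°  ✓
  (2,5): δ = 12.98°  ✓
  (2,6): δ = 17.39°  ✓
  (3,4): δ = 114.85°  ·
  (3,5): δ = 73.74°  ·
  (3,6): δ = 43.36°  ✓
  (4,5): δ = 138.89°  ·
  (4,6): δ = 108.51°  ·
  (5,6): δ = 149.63°  ·
antipodal pairs: 9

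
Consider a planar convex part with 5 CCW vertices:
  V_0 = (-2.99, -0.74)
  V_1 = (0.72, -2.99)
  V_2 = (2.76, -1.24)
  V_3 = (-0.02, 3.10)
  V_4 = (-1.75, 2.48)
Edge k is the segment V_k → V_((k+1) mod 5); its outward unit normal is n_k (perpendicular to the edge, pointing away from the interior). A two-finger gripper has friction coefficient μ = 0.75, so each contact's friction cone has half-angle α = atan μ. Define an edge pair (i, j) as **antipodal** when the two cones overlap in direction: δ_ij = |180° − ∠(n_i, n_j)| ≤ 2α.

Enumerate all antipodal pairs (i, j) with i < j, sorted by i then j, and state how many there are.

count = 5; pairs: (0,2), (0,3), (1,3), (1,4), (2,4)

α = atan 0.75 = 36.87°;  2α = 73.74°
n_0 = (-0.5186, -0.8550)
n_1 = (+0.6511, -0.7590)
n_2 = (+0.8421, +0.5394)
n_3 = (-0.3374, +0.9414)
n_4 = (-0.9332, +0.3594)
  (0,1): δ = 108.14°  ·
  (0,2): δ = 26.12°  ✓
  (0,3): δ = 50.95°  ✓
  (0,4): δ = 100.17°  ·
  (1,2): δ = 97.98°  ·
  (1,3): δ = 20.91°  ✓
  (1,4): δ = 28.31°  ✓
  (2,3): δ = 102.92°  ·
  (2,4): δ = 53.70°  ✓
  (3,4): δ = 130.78°  ·
antipodal pairs: 5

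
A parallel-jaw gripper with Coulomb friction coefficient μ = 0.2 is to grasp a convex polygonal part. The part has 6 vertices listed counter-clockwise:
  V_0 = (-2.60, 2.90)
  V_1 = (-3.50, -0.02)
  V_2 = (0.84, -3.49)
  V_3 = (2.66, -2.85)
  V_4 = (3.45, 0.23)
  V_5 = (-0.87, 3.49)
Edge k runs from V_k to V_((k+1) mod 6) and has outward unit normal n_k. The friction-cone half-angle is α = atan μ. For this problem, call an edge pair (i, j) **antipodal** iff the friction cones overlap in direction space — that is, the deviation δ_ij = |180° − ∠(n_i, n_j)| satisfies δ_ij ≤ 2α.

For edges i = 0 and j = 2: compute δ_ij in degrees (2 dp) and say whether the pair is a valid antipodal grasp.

α = atan 0.2 = 11.31°;  2α = 22.62°
edge 0: e_0 = (-0.90, -2.92);  n_0 = (-0.9556, +0.2945)
edge 2: e_2 = (+1.82, +0.64);  n_2 = (+0.3317, -0.9434)
∠(n_0, n_2) = 126.50°
δ = |180° − 126.50°| = 53.50°
53.50° > 2α = 22.62°  →  invalid

δ = 53.50°, invalid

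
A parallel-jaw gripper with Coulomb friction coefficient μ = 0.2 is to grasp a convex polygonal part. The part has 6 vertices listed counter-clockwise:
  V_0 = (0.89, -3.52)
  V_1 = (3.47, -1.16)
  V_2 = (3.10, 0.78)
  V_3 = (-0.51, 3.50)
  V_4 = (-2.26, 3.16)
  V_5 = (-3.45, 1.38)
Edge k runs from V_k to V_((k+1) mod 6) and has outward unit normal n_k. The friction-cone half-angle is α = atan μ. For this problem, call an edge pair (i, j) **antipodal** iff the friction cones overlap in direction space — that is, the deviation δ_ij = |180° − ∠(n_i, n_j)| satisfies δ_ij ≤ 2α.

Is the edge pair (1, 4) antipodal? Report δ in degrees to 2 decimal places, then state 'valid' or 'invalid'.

δ = 44.56°, invalid

α = atan 0.2 = 11.31°;  2α = 22.62°
edge 1: e_1 = (-0.37, +1.94);  n_1 = (+0.9823, +0.1873)
edge 4: e_4 = (-1.19, -1.78);  n_4 = (-0.8313, +0.5558)
∠(n_1, n_4) = 135.44°
δ = |180° − 135.44°| = 44.56°
44.56° > 2α = 22.62°  →  invalid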